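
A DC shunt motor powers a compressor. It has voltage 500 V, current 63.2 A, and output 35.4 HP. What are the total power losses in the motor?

P_in = V·I = 500×63.2 = 31600 W
P_out = 35.4×746 = 26408 W
Losses = P_in − P_out = 31600 − 26408 = 5192 W

5.19 kW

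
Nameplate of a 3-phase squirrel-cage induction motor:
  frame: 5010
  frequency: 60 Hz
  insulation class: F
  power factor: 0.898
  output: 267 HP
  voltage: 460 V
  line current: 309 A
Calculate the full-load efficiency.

90.1 %

P_out = 267 × 746 = 199182 W
P_in = √3·V_L·I_L·cosφ = 1.732 × 460 × 309 × 0.898 = 221075 W
η = P_out / P_in = 199182 / 221075 = 0.901 = 90.1%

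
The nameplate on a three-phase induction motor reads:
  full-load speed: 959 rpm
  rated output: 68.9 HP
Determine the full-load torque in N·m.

512 N·m

P_out = 68.9 × 746 = 51399 W
ω = 2π × 959/60 = 100.4 rad/s
τ = P_out/ω = 51399/100.4 = 512 N·m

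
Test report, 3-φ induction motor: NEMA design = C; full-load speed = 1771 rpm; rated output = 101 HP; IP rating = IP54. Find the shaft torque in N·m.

P_out = 101 × 746 = 75346 W
ω = 2π × 1771/60 = 185.5 rad/s
τ = P_out/ω = 75346/185.5 = 406 N·m

406 N·m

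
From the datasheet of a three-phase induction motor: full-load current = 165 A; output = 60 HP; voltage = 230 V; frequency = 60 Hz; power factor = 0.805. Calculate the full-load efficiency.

84.6 %

P_out = 60 × 746 = 44760 W
P_in = √3·V_L·I_L·cosφ = 1.732 × 230 × 165 × 0.805 = 52912 W
η = P_out / P_in = 44760 / 52912 = 0.846 = 84.6%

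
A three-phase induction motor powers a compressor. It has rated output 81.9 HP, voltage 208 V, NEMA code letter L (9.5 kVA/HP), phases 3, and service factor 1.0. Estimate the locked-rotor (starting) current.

2160 A

S_LR = 9.5 × 81.9 = 778.05 kVA
I_LR = S_LR/(√3·V_L) = 778050/(1.732×208) = 2160 A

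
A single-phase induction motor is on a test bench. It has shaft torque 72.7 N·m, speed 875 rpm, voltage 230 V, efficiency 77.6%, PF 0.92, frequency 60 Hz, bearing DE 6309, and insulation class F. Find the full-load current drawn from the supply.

40.6 A

ω = 2π×875/60 = 91.63 rad/s; P_out = τω = 72.7 × 91.63 = 6662 W
P_in = P_out / η = 6662 / 0.776 = 8585 W
I = P_in / (V·cosφ) = 8585 / (230 × 0.92) = 40.6 A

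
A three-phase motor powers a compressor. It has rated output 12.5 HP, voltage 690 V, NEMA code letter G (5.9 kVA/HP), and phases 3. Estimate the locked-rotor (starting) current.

61.7 A

S_LR = 5.9 × 12.5 = 73.75 kVA
I_LR = S_LR/(√3·V_L) = 73750/(1.732×690) = 61.7 A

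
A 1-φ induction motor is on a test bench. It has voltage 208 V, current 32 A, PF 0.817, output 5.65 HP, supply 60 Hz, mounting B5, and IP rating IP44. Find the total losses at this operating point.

P_in = V·I·cosφ = 208×32×0.817 = 5438 W
P_out = 5.65×746 = 4215 W
Losses = P_in − P_out = 5438 − 4215 = 1223 W

1.22 kW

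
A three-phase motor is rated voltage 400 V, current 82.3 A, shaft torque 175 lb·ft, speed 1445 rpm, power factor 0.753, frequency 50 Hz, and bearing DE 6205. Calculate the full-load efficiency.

83.6 %

τ = 175 lb·ft × 1.356 = 237.3 N·m
ω = 2π × 1445/60 = 151.3 rad/s; P_out = τω = 237.3 × 151.3 = 35903 W
P_in = √3·V_L·I_L·cosφ = 1.732 × 400 × 82.3 × 0.753 = 42934 W
η = P_out / P_in = 35903 / 42934 = 0.836 = 83.6%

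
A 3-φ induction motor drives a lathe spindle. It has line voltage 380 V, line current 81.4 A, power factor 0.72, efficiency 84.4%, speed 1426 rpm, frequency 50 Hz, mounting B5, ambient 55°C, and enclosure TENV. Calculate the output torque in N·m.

P_in = √3·V·I·cosφ = 1.732 × 380 × 81.4 × 0.72 = 38573 W
P_out = η·P_in = 0.844 × 38573 = 32556 W
n = 1426 rpm
ω = 2π×1426/60 = 149.3 rad/s
τ = P_out/ω = 32556/149.3 = 218 N·m

218 N·m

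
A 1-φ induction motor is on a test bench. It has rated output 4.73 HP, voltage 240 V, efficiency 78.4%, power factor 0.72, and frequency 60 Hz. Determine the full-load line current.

P_out = 4.73 × 746 = 3529 W
P_in = P_out / η = 3529 / 0.784 = 4501 W
I = P_in / (V·cosφ) = 4501 / (240 × 0.72) = 26 A

26 A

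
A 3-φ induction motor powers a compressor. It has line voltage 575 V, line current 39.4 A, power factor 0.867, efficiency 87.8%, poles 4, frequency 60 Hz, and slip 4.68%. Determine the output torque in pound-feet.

P_in = √3·V·I·cosφ = 1.732 × 575 × 39.4 × 0.867 = 34020 W
P_out = η·P_in = 0.878 × 34020 = 29870 W
n_s = 120×60/4 = 1800 rpm; n = 1800×(1−0.0468) = 1716 rpm
ω = 2π×1716/60 = 179.7 rad/s
τ = P_out/ω = 29870/179.7 = 166.2 N·m
In lb·ft: 166.2/1.356 = 123 lb·ft

123 lb·ft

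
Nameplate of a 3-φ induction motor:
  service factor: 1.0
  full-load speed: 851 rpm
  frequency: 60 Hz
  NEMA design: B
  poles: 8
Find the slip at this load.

n_s = 120f/p = 120×60/8 = 900 rpm
s = (n_s − n)/n_s = (900 − 851)/900 = 0.0544

5.4 %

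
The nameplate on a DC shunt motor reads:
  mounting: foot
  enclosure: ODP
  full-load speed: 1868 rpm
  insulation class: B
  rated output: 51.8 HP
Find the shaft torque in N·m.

198 N·m

P_out = 51.8 × 746 = 38643 W
ω = 2π × 1868/60 = 195.6 rad/s
τ = P_out/ω = 38643/195.6 = 198 N·m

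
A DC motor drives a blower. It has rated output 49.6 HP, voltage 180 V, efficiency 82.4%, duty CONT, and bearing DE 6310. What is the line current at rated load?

249 A

P_out = 49.6 × 746 = 37002 W
P_in = P_out / η = 37002 / 0.824 = 44905 W
I = P_in / V = 44905 / 180 = 249 A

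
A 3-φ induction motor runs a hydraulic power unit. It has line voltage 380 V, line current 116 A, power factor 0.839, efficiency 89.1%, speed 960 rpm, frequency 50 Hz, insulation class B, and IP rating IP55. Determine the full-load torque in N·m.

568 N·m

P_in = √3·V·I·cosφ = 1.732 × 380 × 116 × 0.839 = 64055 W
P_out = η·P_in = 0.891 × 64055 = 57073 W
n = 960 rpm
ω = 2π×960/60 = 100.5 rad/s
τ = P_out/ω = 57073/100.5 = 568 N·m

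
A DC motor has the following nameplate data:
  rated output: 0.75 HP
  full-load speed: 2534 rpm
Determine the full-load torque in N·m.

P_out = 0.75 × 746 = 560 W
ω = 2π × 2534/60 = 265.4 rad/s
τ = P_out/ω = 560/265.4 = 2.11 N·m

2.11 N·m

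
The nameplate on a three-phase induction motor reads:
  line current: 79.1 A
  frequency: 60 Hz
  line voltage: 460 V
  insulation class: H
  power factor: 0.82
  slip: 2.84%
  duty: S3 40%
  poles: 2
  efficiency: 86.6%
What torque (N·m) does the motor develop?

122 N·m

P_in = √3·V·I·cosφ = 1.732 × 460 × 79.1 × 0.82 = 51677 W
P_out = η·P_in = 0.866 × 51677 = 44752 W
n_s = 120×60/2 = 3600 rpm; n = 3600×(1−0.0284) = 3498 rpm
ω = 2π×3498/60 = 366.3 rad/s
τ = P_out/ω = 44752/366.3 = 122 N·m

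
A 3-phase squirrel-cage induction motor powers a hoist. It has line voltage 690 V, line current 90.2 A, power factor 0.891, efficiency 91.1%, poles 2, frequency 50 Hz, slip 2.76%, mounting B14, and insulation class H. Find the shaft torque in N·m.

P_in = √3·V·I·cosφ = 1.732 × 690 × 90.2 × 0.891 = 96046 W
P_out = η·P_in = 0.911 × 96046 = 87498 W
n_s = 120×50/2 = 3000 rpm; n = 3000×(1−0.0276) = 2917 rpm
ω = 2π×2917/60 = 305.5 rad/s
τ = P_out/ω = 87498/305.5 = 286 N·m

286 N·m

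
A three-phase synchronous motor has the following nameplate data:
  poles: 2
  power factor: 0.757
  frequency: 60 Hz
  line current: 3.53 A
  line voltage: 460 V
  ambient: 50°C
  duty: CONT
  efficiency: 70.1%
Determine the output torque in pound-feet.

P_in = √3·V·I·cosφ = 1.732 × 460 × 3.53 × 0.757 = 2129 W
P_out = η·P_in = 0.701 × 2129 = 1492 W
n = n_s = 120×60/2 = 3600 rpm (synchronous)
ω = 2π×3600/60 = 377 rad/s
τ = P_out/ω = 1492/377 = 3.958 N·m
In lb·ft: 3.958/1.356 = 2.92 lb·ft

2.92 lb·ft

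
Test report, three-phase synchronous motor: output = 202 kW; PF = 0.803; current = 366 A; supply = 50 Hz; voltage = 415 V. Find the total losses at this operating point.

P_in = √3·V·I·cosφ = 1.732×415×366×0.803 = 211248 W
P_out = 202000 W
Losses = P_in − P_out = 211248 − 202000 = 9248 W

9250 W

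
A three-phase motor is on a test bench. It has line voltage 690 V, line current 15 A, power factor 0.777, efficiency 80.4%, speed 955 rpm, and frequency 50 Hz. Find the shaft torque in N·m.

P_in = √3·V·I·cosφ = 1.732 × 690 × 15 × 0.777 = 13929 W
P_out = η·P_in = 0.804 × 13929 = 11199 W
n = 955 rpm
ω = 2π×955/60 = 100 rad/s
τ = P_out/ω = 11199/100 = 112 N·m

112 N·m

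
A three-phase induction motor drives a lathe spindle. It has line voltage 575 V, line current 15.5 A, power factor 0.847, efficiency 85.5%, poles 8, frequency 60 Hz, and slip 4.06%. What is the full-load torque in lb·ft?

91.2 lb·ft

P_in = √3·V·I·cosφ = 1.732 × 575 × 15.5 × 0.847 = 13075 W
P_out = η·P_in = 0.855 × 13075 = 11179 W
n_s = 120×60/8 = 900 rpm; n = 900×(1−0.0406) = 863 rpm
ω = 2π×863/60 = 90.37 rad/s
τ = P_out/ω = 11179/90.37 = 123.7 N·m
In lb·ft: 123.7/1.356 = 91.2 lb·ft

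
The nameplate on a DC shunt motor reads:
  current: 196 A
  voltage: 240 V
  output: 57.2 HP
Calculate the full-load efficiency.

P_out = 57.2 × 746 = 42671 W
P_in = V·I = 240 × 196 = 47040 W
η = P_out / P_in = 42671 / 47040 = 0.907 = 90.7%

90.7 %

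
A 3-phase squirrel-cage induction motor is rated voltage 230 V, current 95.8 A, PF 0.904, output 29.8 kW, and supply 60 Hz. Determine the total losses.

4.7 kW

P_in = √3·V·I·cosφ = 1.732×230×95.8×0.904 = 34499 W
P_out = 29800 W
Losses = P_in − P_out = 34499 − 29800 = 4699 W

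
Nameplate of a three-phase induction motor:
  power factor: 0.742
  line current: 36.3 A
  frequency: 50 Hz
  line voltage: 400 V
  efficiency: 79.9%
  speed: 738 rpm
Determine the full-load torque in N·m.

P_in = √3·V·I·cosφ = 1.732 × 400 × 36.3 × 0.742 = 18660 W
P_out = η·P_in = 0.799 × 18660 = 14909 W
n = 738 rpm
ω = 2π×738/60 = 77.28 rad/s
τ = P_out/ω = 14909/77.28 = 193 N·m

193 N·m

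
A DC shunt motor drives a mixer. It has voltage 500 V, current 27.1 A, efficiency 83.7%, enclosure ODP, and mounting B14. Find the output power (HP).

P_in = V·I = 500 × 27.1 = 13550 W
P_out = η·P_in = 0.837 × 13550 = 11341 W
= 11341/746 = 15.2 HP

15.2 HP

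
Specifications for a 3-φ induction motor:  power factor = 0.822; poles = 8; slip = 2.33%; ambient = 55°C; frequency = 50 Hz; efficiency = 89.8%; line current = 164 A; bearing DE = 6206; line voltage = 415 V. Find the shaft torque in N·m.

P_in = √3·V·I·cosφ = 1.732 × 415 × 164 × 0.822 = 96897 W
P_out = η·P_in = 0.898 × 96897 = 87014 W
n_s = 120×50/8 = 750 rpm; n = 750×(1−0.0233) = 733 rpm
ω = 2π×733/60 = 76.76 rad/s
τ = P_out/ω = 87014/76.76 = 1130 N·m

1130 N·m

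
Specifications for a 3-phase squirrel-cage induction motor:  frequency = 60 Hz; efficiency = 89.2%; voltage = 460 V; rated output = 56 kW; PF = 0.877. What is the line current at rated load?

89.8 A

P_out = 56 kW = 56000 W
P_in = P_out / η = 56000 / 0.892 = 62780 W
I_L = P_in / (√3·V_L·cosφ) = 62780 / (1.732 × 460 × 0.877) = 89.8 A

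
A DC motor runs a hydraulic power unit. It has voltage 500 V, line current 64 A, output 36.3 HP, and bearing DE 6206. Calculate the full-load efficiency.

P_out = 36.3 × 746 = 27080 W
P_in = V·I = 500 × 64 = 32000 W
η = P_out / P_in = 27080 / 32000 = 0.846 = 84.6%

84.6 %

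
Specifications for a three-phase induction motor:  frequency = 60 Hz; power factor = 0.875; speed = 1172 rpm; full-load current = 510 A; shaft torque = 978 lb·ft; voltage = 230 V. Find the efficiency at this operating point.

91.5 %

τ = 978 lb·ft × 1.356 = 1326 N·m
ω = 2π × 1172/60 = 122.7 rad/s; P_out = τω = 1326 × 122.7 = 162700 W
P_in = √3·V_L·I_L·cosφ = 1.732 × 230 × 510 × 0.875 = 177768 W
η = P_out / P_in = 162700 / 177768 = 0.915 = 91.5%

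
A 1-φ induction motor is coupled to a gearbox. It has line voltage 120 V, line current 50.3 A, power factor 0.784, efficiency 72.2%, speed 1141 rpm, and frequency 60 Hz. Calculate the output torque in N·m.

28.6 N·m

P_in = V·I·cosφ = 120 × 50.3 × 0.784 = 4732 W
P_out = η·P_in = 0.722 × 4732 = 3417 W
n = 1141 rpm
ω = 2π×1141/60 = 119.5 rad/s
τ = P_out/ω = 3417/119.5 = 28.6 N·m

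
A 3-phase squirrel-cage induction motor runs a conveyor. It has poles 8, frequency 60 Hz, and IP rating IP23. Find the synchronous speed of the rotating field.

900 rpm

n_s = 120f/p = 120×60/8 = 900 rpm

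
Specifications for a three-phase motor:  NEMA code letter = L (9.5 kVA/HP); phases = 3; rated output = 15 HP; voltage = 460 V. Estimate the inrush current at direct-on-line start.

S_LR = 9.5 × 15 = 142.5 kVA
I_LR = S_LR/(√3·V_L) = 142500/(1.732×460) = 179 A

179 A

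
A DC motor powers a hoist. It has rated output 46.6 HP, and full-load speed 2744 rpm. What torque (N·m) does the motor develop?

121 N·m

P_out = 46.6 × 746 = 34764 W
ω = 2π × 2744/60 = 287.4 rad/s
τ = P_out/ω = 34764/287.4 = 121 N·m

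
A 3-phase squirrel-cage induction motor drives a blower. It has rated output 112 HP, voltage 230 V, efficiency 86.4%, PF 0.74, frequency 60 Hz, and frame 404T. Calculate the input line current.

P_out = 112 × 746 = 83552 W
P_in = P_out / η = 83552 / 0.864 = 96704 W
I_L = P_in / (√3·V_L·cosφ) = 96704 / (1.732 × 230 × 0.74) = 328 A

328 A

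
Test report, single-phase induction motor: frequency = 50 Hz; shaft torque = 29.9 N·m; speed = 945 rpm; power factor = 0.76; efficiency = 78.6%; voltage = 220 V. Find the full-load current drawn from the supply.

22.5 A

ω = 2π×945/60 = 98.96 rad/s; P_out = τω = 29.9 × 98.96 = 2959 W
P_in = P_out / η = 2959 / 0.786 = 3765 W
I = P_in / (V·cosφ) = 3765 / (220 × 0.76) = 22.5 A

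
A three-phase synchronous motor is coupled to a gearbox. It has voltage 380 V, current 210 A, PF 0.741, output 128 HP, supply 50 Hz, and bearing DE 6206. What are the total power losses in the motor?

6.93 kW

P_in = √3·V·I·cosφ = 1.732×380×210×0.741 = 102416 W
P_out = 128×746 = 95488 W
Losses = P_in − P_out = 102416 − 95488 = 6928 W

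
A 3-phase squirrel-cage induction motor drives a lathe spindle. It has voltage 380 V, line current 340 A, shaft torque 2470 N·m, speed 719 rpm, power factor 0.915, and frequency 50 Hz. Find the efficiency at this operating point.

ω = 2π × 719/60 = 75.29 rad/s; P_out = τω = 2470 × 75.29 = 185966 W
P_in = √3·V_L·I_L·cosφ = 1.732 × 380 × 340 × 0.915 = 204754 W
η = P_out / P_in = 185966 / 204754 = 0.908 = 90.8%

90.8 %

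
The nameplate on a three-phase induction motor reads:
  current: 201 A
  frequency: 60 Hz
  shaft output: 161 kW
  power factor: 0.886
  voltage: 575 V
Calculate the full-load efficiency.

P_out = 161 kW = 161000 W
P_in = √3·V_L·I_L·cosφ = 1.732 × 575 × 201 × 0.886 = 177356 W
η = P_out / P_in = 161000 / 177356 = 0.908 = 90.8%

90.8 %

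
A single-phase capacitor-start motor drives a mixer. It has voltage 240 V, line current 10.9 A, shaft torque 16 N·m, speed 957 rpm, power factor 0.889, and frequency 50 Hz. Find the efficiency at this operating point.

68.9 %

ω = 2π × 957/60 = 100.2 rad/s; P_out = τω = 16 × 100.2 = 1603 W
P_in = V·I·cosφ = 240 × 10.9 × 0.889 = 2326 W
η = P_out / P_in = 1603 / 2326 = 0.689 = 68.9%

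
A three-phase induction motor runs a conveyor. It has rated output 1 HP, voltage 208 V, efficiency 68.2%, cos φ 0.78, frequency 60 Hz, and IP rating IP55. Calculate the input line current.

P_out = 1 × 746 = 746 W
P_in = P_out / η = 746 / 0.682 = 1094 W
I_L = P_in / (√3·V_L·cosφ) = 1094 / (1.732 × 208 × 0.78) = 3.89 A

3.89 A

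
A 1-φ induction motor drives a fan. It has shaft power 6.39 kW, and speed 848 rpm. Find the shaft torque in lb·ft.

ω = 2π × 848/60 = 88.8 rad/s
τ = P/ω = 6390/88.8 = 71.96 N·m
In lb·ft: 71.96/1.356 = 53.1 lb·ft

53.1 lb·ft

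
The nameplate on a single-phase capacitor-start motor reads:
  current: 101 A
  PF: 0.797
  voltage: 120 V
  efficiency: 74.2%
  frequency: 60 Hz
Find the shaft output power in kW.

P_in = V·I·cosφ = 120 × 101 × 0.797 = 9660 W
P_out = η·P_in = 0.742 × 9660 = 7168 W

7.17 kW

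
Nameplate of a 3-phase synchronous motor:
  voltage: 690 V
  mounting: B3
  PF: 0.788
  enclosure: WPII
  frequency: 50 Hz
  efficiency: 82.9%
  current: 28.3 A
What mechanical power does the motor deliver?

P_in = √3·V·I·cosφ = 1.732 × 690 × 28.3 × 0.788 = 26651 W
P_out = η·P_in = 0.829 × 26651 = 22094 W

22.1 kW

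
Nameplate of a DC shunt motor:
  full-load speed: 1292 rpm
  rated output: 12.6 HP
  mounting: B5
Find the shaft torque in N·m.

69.5 N·m

P_out = 12.6 × 746 = 9400 W
ω = 2π × 1292/60 = 135.3 rad/s
τ = P_out/ω = 9400/135.3 = 69.5 N·m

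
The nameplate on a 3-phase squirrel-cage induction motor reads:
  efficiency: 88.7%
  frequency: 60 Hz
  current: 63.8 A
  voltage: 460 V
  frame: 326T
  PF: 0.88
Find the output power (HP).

53.2 HP

P_in = √3·V·I·cosφ = 1.732 × 460 × 63.8 × 0.88 = 44731 W
P_out = η·P_in = 0.887 × 44731 = 39676 W
= 39676/746 = 53.2 HP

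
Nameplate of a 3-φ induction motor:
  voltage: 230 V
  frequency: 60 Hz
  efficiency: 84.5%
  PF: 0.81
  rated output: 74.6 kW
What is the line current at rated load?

P_out = 74.6 kW = 74600 W
P_in = P_out / η = 74600 / 0.845 = 88284 W
I_L = P_in / (√3·V_L·cosφ) = 88284 / (1.732 × 230 × 0.81) = 274 A

274 A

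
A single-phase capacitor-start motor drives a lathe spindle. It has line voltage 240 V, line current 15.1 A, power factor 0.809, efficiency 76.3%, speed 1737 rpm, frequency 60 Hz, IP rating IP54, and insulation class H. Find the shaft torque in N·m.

P_in = V·I·cosφ = 240 × 15.1 × 0.809 = 2932 W
P_out = η·P_in = 0.763 × 2932 = 2237 W
n = 1737 rpm
ω = 2π×1737/60 = 181.9 rad/s
τ = P_out/ω = 2237/181.9 = 12.3 N·m

12.3 N·m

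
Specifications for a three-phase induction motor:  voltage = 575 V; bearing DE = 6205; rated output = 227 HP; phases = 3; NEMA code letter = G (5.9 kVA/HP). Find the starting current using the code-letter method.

S_LR = 5.9 × 227 = 1339.3 kVA
I_LR = S_LR/(√3·V_L) = 1339300/(1.732×575) = 1340 A

1340 A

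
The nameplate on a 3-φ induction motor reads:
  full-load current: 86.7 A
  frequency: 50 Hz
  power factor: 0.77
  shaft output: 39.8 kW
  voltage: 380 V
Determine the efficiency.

P_out = 39.8 kW = 39800 W
P_in = √3·V_L·I_L·cosφ = 1.732 × 380 × 86.7 × 0.77 = 43938 W
η = P_out / P_in = 39800 / 43938 = 0.906 = 90.6%

90.6 %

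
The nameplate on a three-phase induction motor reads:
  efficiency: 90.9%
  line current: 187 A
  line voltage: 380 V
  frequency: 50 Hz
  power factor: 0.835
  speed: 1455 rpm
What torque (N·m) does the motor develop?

613 N·m

P_in = √3·V·I·cosφ = 1.732 × 380 × 187 × 0.835 = 102768 W
P_out = η·P_in = 0.909 × 102768 = 93416 W
n = 1455 rpm
ω = 2π×1455/60 = 152.4 rad/s
τ = P_out/ω = 93416/152.4 = 613 N·m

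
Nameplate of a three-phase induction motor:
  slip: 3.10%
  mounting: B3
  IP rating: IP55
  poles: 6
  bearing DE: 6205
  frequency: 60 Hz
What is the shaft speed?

1163 rpm

n_s = 120f/p = 120×60/6 = 1200 rpm
n = n_s(1 − s) = 1200 × (1 − 0.031) = 1163 rpm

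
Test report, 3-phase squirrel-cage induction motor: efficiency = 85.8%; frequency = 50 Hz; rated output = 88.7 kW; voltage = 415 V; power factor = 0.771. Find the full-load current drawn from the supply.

187 A

P_out = 88.7 kW = 88700 W
P_in = P_out / η = 88700 / 0.858 = 103380 W
I_L = P_in / (√3·V_L·cosφ) = 103380 / (1.732 × 415 × 0.771) = 187 A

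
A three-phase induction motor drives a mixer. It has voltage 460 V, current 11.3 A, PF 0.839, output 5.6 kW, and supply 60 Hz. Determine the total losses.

1.95 kW

P_in = √3·V·I·cosφ = 1.732×460×11.3×0.839 = 7553 W
P_out = 5600 W
Losses = P_in − P_out = 7553 − 5600 = 1953 W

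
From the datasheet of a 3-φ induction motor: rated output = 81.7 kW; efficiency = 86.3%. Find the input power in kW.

94.7 kW

P_out = 81700 W
P_in = P_out/η = 81700/0.863 = 94670 W = 94.7 kW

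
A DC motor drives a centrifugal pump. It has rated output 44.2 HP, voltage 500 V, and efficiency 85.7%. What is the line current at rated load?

P_out = 44.2 × 746 = 32973 W
P_in = P_out / η = 32973 / 0.857 = 38475 W
I = P_in / V = 38475 / 500 = 77 A

77 A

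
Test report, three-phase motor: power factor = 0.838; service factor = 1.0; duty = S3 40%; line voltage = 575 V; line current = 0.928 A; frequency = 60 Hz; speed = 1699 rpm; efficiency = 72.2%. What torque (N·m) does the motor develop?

3.14 N·m

P_in = √3·V·I·cosφ = 1.732 × 575 × 0.928 × 0.838 = 774 W
P_out = η·P_in = 0.722 × 774 = 559 W
n = 1699 rpm
ω = 2π×1699/60 = 177.9 rad/s
τ = P_out/ω = 559/177.9 = 3.14 N·m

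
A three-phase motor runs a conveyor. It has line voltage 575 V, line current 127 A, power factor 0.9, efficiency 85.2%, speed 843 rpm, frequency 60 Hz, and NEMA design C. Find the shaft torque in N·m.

P_in = √3·V·I·cosφ = 1.732 × 575 × 127 × 0.9 = 113831 W
P_out = η·P_in = 0.852 × 113831 = 96984 W
n = 843 rpm
ω = 2π×843/60 = 88.28 rad/s
τ = P_out/ω = 96984/88.28 = 1100 N·m

1100 N·m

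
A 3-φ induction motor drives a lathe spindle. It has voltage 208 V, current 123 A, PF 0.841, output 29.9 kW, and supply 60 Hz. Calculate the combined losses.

7.37 kW

P_in = √3·V·I·cosφ = 1.732×208×123×0.841 = 37266 W
P_out = 29900 W
Losses = P_in − P_out = 37266 − 29900 = 7366 W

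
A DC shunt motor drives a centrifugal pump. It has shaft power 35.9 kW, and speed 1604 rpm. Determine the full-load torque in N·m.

214 N·m

ω = 2π × 1604/60 = 168 rad/s
τ = P/ω = 35900/168 = 214 N·m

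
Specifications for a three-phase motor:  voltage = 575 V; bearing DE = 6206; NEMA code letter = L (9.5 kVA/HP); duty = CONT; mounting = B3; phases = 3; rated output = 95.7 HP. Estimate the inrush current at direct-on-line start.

S_LR = 9.5 × 95.7 = 909.15 kVA
I_LR = S_LR/(√3·V_L) = 909150/(1.732×575) = 913 A

913 A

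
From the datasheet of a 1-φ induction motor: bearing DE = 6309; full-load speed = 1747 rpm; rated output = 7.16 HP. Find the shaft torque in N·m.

P_out = 7.16 × 746 = 5341 W
ω = 2π × 1747/60 = 182.9 rad/s
τ = P_out/ω = 5341/182.9 = 29.2 N·m

29.2 N·m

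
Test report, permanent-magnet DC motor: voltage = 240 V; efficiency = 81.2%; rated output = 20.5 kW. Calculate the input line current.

105 A

P_out = 20.5 kW = 20500 W
P_in = P_out / η = 20500 / 0.812 = 25246 W
I = P_in / V = 25246 / 240 = 105 A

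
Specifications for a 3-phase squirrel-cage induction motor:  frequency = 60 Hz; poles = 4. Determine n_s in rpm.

1800 rpm

n_s = 120f/p = 120×60/4 = 1800 rpm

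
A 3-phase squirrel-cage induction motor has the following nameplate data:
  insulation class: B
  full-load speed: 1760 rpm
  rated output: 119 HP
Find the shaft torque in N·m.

P_out = 119 × 746 = 88774 W
ω = 2π × 1760/60 = 184.3 rad/s
τ = P_out/ω = 88774/184.3 = 482 N·m

482 N·m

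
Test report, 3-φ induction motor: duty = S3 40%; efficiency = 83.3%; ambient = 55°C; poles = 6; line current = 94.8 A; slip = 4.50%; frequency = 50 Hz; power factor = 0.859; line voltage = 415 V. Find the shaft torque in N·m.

P_in = √3·V·I·cosφ = 1.732 × 415 × 94.8 × 0.859 = 58533 W
P_out = η·P_in = 0.833 × 58533 = 48758 W
n_s = 120×50/6 = 1000 rpm; n = 1000×(1−0.045) = 955 rpm
ω = 2π×955/60 = 100 rad/s
τ = P_out/ω = 48758/100 = 488 N·m

488 N·m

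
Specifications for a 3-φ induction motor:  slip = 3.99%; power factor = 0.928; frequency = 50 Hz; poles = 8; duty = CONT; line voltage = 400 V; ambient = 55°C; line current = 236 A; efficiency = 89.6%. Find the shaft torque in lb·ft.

1330 lb·ft

P_in = √3·V·I·cosφ = 1.732 × 400 × 236 × 0.928 = 151729 W
P_out = η·P_in = 0.896 × 151729 = 135949 W
n_s = 120×50/8 = 750 rpm; n = 750×(1−0.0399) = 720 rpm
ω = 2π×720/60 = 75.4 rad/s
τ = P_out/ω = 135949/75.4 = 1803 N·m
In lb·ft: 1803/1.356 = 1330 lb·ft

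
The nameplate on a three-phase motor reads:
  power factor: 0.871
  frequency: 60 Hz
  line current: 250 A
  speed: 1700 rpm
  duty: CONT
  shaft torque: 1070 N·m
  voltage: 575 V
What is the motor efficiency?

ω = 2π × 1700/60 = 178 rad/s; P_out = τω = 1070 × 178 = 190460 W
P_in = √3·V_L·I_L·cosφ = 1.732 × 575 × 250 × 0.871 = 216857 W
η = P_out / P_in = 190460 / 216857 = 0.878 = 87.8%

87.8 %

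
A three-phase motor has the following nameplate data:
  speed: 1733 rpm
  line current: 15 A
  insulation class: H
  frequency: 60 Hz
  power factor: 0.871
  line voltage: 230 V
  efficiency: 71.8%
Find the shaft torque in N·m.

20.6 N·m

P_in = √3·V·I·cosφ = 1.732 × 230 × 15 × 0.871 = 5205 W
P_out = η·P_in = 0.718 × 5205 = 3737 W
n = 1733 rpm
ω = 2π×1733/60 = 181.5 rad/s
τ = P_out/ω = 3737/181.5 = 20.6 N·m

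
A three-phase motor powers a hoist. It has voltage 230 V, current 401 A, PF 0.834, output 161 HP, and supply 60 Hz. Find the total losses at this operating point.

P_in = √3·V·I·cosφ = 1.732×230×401×0.834 = 133225 W
P_out = 161×746 = 120106 W
Losses = P_in − P_out = 133225 − 120106 = 13119 W

13.1 kW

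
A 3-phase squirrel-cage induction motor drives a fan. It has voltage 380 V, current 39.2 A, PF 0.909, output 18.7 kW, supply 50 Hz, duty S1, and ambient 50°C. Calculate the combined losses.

P_in = √3·V·I·cosφ = 1.732×380×39.2×0.909 = 23452 W
P_out = 18700 W
Losses = P_in − P_out = 23452 − 18700 = 4752 W

4.75 kW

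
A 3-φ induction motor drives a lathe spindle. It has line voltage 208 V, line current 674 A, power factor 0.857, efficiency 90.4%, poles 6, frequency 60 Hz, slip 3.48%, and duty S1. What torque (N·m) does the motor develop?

1550 N·m

P_in = √3·V·I·cosφ = 1.732 × 208 × 674 × 0.857 = 208090 W
P_out = η·P_in = 0.904 × 208090 = 188113 W
n_s = 120×60/6 = 1200 rpm; n = 1200×(1−0.0348) = 1158 rpm
ω = 2π×1158/60 = 121.3 rad/s
τ = P_out/ω = 188113/121.3 = 1550 N·m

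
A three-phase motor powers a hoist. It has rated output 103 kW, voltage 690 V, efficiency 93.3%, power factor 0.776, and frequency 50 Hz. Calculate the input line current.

P_out = 103 kW = 103000 W
P_in = P_out / η = 103000 / 0.933 = 110397 W
I_L = P_in / (√3·V_L·cosφ) = 110397 / (1.732 × 690 × 0.776) = 119 A

119 A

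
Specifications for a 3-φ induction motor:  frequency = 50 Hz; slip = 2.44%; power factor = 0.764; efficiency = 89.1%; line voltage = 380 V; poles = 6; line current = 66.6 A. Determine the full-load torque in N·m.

P_in = √3·V·I·cosφ = 1.732 × 380 × 66.6 × 0.764 = 33489 W
P_out = η·P_in = 0.891 × 33489 = 29839 W
n_s = 120×50/6 = 1000 rpm; n = 1000×(1−0.0244) = 976 rpm
ω = 2π×976/60 = 102.2 rad/s
τ = P_out/ω = 29839/102.2 = 292 N·m

292 N·m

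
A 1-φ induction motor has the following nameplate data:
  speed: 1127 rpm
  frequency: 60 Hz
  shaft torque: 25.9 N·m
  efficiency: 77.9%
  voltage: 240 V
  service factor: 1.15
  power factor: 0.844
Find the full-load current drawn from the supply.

ω = 2π×1127/60 = 118 rad/s; P_out = τω = 25.9 × 118 = 3056 W
P_in = P_out / η = 3056 / 0.779 = 3923 W
I = P_in / (V·cosφ) = 3923 / (240 × 0.844) = 19.4 A

19.4 A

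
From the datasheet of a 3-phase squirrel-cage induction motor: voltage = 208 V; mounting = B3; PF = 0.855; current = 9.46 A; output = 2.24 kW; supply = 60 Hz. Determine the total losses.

P_in = √3·V·I·cosφ = 1.732×208×9.46×0.855 = 2914 W
P_out = 2240 W
Losses = P_in − P_out = 2914 − 2240 = 674 W

674 W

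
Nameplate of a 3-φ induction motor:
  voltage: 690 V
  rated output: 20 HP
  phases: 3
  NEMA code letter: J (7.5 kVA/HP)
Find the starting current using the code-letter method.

S_LR = 7.5 × 20 = 150 kVA
I_LR = S_LR/(√3·V_L) = 150000/(1.732×690) = 126 A

126 A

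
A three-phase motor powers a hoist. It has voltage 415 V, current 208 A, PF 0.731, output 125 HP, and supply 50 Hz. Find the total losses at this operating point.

P_in = √3·V·I·cosφ = 1.732×415×208×0.731 = 109289 W
P_out = 125×746 = 93250 W
Losses = P_in − P_out = 109289 − 93250 = 16039 W

16 kW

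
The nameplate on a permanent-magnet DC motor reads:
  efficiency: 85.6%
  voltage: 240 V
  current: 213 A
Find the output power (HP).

P_in = V·I = 240 × 213 = 51120 W
P_out = η·P_in = 0.856 × 51120 = 43759 W
= 43759/746 = 58.7 HP

58.7 HP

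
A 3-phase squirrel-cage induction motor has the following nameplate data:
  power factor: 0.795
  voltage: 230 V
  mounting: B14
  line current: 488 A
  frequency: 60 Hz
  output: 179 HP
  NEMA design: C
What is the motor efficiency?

86.4 %

P_out = 179 × 746 = 133534 W
P_in = √3·V_L·I_L·cosφ = 1.732 × 230 × 488 × 0.795 = 154548 W
η = P_out / P_in = 133534 / 154548 = 0.864 = 86.4%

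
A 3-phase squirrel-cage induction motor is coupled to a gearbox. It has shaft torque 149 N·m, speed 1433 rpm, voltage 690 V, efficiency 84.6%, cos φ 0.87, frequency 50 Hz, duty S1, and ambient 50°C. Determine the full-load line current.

25.4 A

ω = 2π×1433/60 = 150.1 rad/s; P_out = τω = 149 × 150.1 = 22365 W
P_in = P_out / η = 22365 / 0.846 = 26436 W
I_L = P_in / (√3·V_L·cosφ) = 26436 / (1.732 × 690 × 0.87) = 25.4 A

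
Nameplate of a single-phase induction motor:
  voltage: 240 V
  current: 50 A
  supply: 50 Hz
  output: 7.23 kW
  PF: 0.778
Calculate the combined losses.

P_in = V·I·cosφ = 240×50×0.778 = 9336 W
P_out = 7230 W
Losses = P_in − P_out = 9336 − 7230 = 2106 W

2.11 kW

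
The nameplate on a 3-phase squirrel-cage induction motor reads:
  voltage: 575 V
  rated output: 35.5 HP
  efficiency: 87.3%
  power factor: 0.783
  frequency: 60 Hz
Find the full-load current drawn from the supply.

38.9 A

P_out = 35.5 × 746 = 26483 W
P_in = P_out / η = 26483 / 0.873 = 30336 W
I_L = P_in / (√3·V_L·cosφ) = 30336 / (1.732 × 575 × 0.783) = 38.9 A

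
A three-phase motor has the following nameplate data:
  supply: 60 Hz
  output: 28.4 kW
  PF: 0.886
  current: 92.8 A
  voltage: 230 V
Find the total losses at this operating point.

P_in = √3·V·I·cosφ = 1.732×230×92.8×0.886 = 32753 W
P_out = 28400 W
Losses = P_in − P_out = 32753 − 28400 = 4353 W

4350 W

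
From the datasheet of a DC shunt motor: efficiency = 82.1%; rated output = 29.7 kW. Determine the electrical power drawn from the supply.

36.2 kW

P_out = 29700 W
P_in = P_out/η = 29700/0.821 = 36175 W = 36.2 kW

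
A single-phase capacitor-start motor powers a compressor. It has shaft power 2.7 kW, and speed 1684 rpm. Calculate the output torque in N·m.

15.3 N·m

ω = 2π × 1684/60 = 176.3 rad/s
τ = P/ω = 2700/176.3 = 15.3 N·m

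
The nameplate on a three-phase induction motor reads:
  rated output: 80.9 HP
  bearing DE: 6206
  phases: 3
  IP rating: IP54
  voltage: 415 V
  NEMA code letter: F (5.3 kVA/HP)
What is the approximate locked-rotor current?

597 A

S_LR = 5.3 × 80.9 = 428.77 kVA
I_LR = S_LR/(√3·V_L) = 428770/(1.732×415) = 597 A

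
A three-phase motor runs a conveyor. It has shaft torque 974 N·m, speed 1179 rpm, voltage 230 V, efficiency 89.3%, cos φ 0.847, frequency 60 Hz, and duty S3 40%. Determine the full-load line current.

399 A

ω = 2π×1179/60 = 123.5 rad/s; P_out = τω = 974 × 123.5 = 120289 W
P_in = P_out / η = 120289 / 0.893 = 134702 W
I_L = P_in / (√3·V_L·cosφ) = 134702 / (1.732 × 230 × 0.847) = 399 A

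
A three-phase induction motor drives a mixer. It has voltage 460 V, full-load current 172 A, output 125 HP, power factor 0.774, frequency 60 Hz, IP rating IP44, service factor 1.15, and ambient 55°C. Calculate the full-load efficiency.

87.9 %

P_out = 125 × 746 = 93250 W
P_in = √3·V_L·I_L·cosφ = 1.732 × 460 × 172 × 0.774 = 106066 W
η = P_out / P_in = 93250 / 106066 = 0.879 = 87.9%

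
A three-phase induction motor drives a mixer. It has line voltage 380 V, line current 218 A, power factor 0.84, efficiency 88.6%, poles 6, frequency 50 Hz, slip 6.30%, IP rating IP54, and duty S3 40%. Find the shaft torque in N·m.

1090 N·m

P_in = √3·V·I·cosφ = 1.732 × 380 × 218 × 0.84 = 120522 W
P_out = η·P_in = 0.886 × 120522 = 106782 W
n_s = 120×50/6 = 1000 rpm; n = 1000×(1−0.063) = 937 rpm
ω = 2π×937/60 = 98.12 rad/s
τ = P_out/ω = 106782/98.12 = 1090 N·m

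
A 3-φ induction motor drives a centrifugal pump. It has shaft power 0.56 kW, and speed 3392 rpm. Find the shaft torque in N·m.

1.58 N·m

ω = 2π × 3392/60 = 355.2 rad/s
τ = P/ω = 560/355.2 = 1.58 N·m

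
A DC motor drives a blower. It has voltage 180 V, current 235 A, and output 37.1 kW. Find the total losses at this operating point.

P_in = V·I = 180×235 = 42300 W
P_out = 37100 W
Losses = P_in − P_out = 42300 − 37100 = 5200 W

5.2 kW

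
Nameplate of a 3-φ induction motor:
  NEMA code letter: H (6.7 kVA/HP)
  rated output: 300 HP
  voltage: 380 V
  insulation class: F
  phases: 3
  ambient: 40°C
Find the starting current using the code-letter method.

3050 A

S_LR = 6.7 × 300 = 2010 kVA
I_LR = S_LR/(√3·V_L) = 2010000/(1.732×380) = 3050 A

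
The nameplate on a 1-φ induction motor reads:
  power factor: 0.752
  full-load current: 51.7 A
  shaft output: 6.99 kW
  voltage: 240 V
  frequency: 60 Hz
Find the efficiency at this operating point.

74.9 %

P_out = 6.99 kW = 6990 W
P_in = V·I·cosφ = 240 × 51.7 × 0.752 = 9331 W
η = P_out / P_in = 6990 / 9331 = 0.749 = 74.9%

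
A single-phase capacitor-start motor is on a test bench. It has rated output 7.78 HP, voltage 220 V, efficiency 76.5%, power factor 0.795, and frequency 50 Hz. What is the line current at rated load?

P_out = 7.78 × 746 = 5804 W
P_in = P_out / η = 5804 / 0.765 = 7587 W
I = P_in / (V·cosφ) = 7587 / (220 × 0.795) = 43.4 A

43.4 A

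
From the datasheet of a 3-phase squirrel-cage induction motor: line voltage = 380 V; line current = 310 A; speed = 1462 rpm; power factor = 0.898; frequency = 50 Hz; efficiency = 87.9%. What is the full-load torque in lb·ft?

P_in = √3·V·I·cosφ = 1.732 × 380 × 310 × 0.898 = 183219 W
P_out = η·P_in = 0.879 × 183219 = 161050 W
n = 1462 rpm
ω = 2π×1462/60 = 153.1 rad/s
τ = P_out/ω = 161050/153.1 = 1052 N·m
In lb·ft: 1052/1.356 = 776 lb·ft

776 lb·ft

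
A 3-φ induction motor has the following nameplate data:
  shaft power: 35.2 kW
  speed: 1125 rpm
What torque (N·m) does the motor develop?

ω = 2π × 1125/60 = 117.8 rad/s
τ = P/ω = 35200/117.8 = 299 N·m

299 N·m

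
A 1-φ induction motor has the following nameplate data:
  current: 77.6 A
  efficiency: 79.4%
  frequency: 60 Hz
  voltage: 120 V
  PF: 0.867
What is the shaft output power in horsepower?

P_in = V·I·cosφ = 120 × 77.6 × 0.867 = 8074 W
P_out = η·P_in = 0.794 × 8074 = 6411 W
= 6411/746 = 8.59 HP

8.59 HP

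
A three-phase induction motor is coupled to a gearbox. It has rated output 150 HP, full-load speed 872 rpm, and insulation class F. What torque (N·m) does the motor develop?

1230 N·m

P_out = 150 × 746 = 111900 W
ω = 2π × 872/60 = 91.32 rad/s
τ = P_out/ω = 111900/91.32 = 1230 N·m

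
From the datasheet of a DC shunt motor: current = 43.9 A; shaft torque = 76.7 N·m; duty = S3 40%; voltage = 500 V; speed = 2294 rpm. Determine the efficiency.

ω = 2π × 2294/60 = 240.2 rad/s; P_out = τω = 76.7 × 240.2 = 18423 W
P_in = V·I = 500 × 43.9 = 21950 W
η = P_out / P_in = 18423 / 21950 = 0.839 = 83.9%

83.9 %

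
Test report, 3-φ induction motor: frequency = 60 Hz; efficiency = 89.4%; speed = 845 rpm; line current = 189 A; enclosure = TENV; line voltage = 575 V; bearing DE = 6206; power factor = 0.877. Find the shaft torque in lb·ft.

P_in = √3·V·I·cosφ = 1.732 × 575 × 189 × 0.877 = 165073 W
P_out = η·P_in = 0.894 × 165073 = 147575 W
n = 845 rpm
ω = 2π×845/60 = 88.49 rad/s
τ = P_out/ω = 147575/88.49 = 1668 N·m
In lb·ft: 1668/1.356 = 1230 lb·ft

1230 lb·ft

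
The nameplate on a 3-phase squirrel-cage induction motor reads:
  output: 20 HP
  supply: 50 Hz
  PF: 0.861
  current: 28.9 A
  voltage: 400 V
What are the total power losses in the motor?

P_in = √3·V·I·cosφ = 1.732×400×28.9×0.861 = 17239 W
P_out = 20×746 = 14920 W
Losses = P_in − P_out = 17239 − 14920 = 2319 W

2.32 kW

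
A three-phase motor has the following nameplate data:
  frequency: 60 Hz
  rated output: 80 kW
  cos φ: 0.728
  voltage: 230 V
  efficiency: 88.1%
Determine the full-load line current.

P_out = 80 kW = 80000 W
P_in = P_out / η = 80000 / 0.881 = 90806 W
I_L = P_in / (√3·V_L·cosφ) = 90806 / (1.732 × 230 × 0.728) = 313 A

313 A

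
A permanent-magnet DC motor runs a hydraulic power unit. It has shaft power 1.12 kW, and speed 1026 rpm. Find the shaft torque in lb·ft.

7.69 lb·ft

ω = 2π × 1026/60 = 107.4 rad/s
τ = P/ω = 1120/107.4 = 10.43 N·m
In lb·ft: 10.43/1.356 = 7.69 lb·ft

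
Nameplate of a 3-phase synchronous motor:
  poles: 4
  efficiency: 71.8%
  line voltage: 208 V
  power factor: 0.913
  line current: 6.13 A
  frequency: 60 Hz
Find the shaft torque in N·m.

7.68 N·m

P_in = √3·V·I·cosφ = 1.732 × 208 × 6.13 × 0.913 = 2016 W
P_out = η·P_in = 0.718 × 2016 = 1447 W
n = n_s = 120×60/4 = 1800 rpm (synchronous)
ω = 2π×1800/60 = 188.5 rad/s
τ = P_out/ω = 1447/188.5 = 7.68 N·m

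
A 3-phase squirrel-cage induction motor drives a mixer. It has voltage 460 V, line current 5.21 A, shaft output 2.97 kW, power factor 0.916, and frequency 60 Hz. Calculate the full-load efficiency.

78.1 %

P_out = 2.97 kW = 2970 W
P_in = √3·V_L·I_L·cosφ = 1.732 × 460 × 5.21 × 0.916 = 3802 W
η = P_out / P_in = 2970 / 3802 = 0.781 = 78.1%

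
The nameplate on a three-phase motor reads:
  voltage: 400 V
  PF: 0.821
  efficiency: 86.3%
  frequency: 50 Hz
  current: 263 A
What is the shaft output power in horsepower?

173 HP

P_in = √3·V·I·cosφ = 1.732 × 400 × 263 × 0.821 = 149591 W
P_out = η·P_in = 0.863 × 149591 = 129097 W
= 129097/746 = 173 HP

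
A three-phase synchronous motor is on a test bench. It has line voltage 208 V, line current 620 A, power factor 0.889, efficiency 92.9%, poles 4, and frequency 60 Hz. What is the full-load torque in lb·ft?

P_in = √3·V·I·cosφ = 1.732 × 208 × 620 × 0.889 = 198566 W
P_out = η·P_in = 0.929 × 198566 = 184468 W
n = n_s = 120×60/4 = 1800 rpm (synchronous)
ω = 2π×1800/60 = 188.5 rad/s
τ = P_out/ω = 184468/188.5 = 978.6 N·m
In lb·ft: 978.6/1.356 = 722 lb·ft

722 lb·ft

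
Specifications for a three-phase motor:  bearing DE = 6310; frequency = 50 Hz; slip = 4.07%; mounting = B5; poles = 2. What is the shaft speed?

2878 rpm

n_s = 120f/p = 120×50/2 = 3000 rpm
n = n_s(1 − s) = 3000 × (1 − 0.0407) = 2878 rpm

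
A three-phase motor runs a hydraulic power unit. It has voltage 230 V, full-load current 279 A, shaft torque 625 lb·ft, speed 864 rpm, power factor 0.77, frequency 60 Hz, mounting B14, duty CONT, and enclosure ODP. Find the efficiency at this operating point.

89.6 %

τ = 625 lb·ft × 1.356 = 847.5 N·m
ω = 2π × 864/60 = 90.48 rad/s; P_out = τω = 847.5 × 90.48 = 76682 W
P_in = √3·V_L·I_L·cosφ = 1.732 × 230 × 279 × 0.77 = 85580 W
η = P_out / P_in = 76682 / 85580 = 0.896 = 89.6%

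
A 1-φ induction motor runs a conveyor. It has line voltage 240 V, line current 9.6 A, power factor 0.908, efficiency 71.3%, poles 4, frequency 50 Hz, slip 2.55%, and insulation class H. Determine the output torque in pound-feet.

7.19 lb·ft

P_in = V·I·cosφ = 240 × 9.6 × 0.908 = 2092 W
P_out = η·P_in = 0.713 × 2092 = 1492 W
n_s = 120×50/4 = 1500 rpm; n = 1500×(1−0.0255) = 1462 rpm
ω = 2π×1462/60 = 153.1 rad/s
τ = P_out/ω = 1492/153.1 = 9.745 N·m
In lb·ft: 9.745/1.356 = 7.19 lb·ft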